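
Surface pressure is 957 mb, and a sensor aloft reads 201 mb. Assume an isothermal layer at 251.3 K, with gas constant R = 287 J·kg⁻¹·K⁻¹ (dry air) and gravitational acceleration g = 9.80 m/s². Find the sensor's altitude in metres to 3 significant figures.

Scale height: H = RT/g = 287 × 251.3 / 9.80 = 7359.5 m.
Invert the barometric formula: z = H ln(P₀/P).
P₀/P = 957/201 = 4.7612; ln(4.7612) = 1.5605.
z = 7359.5 × 1.5605 = 11484 m.

z ≈ 11500 m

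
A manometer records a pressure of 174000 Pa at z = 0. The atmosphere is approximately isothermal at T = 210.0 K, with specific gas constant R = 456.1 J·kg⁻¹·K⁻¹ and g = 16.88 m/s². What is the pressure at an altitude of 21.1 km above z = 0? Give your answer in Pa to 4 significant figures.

Scale height: H = RT/g = 456.1 × 210.0 / 16.88 = 5674.2 m.
Barometric formula: P = P₀ exp(−z/H).
z/H = 21100/5674.2 = 3.7186; exp(−3.7186) = 0.024268.
P = 174000 × 0.024268 = 4222.6 Pa.

P ≈ 4223 Pa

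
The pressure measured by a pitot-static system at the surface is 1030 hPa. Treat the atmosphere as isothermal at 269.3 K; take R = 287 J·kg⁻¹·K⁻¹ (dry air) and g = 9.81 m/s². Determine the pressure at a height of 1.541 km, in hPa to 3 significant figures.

Scale height: H = RT/g = 287 × 269.3 / 9.81 = 7878.6 m.
Barometric formula: P = P₀ exp(−z/H).
z/H = 1541.0/7878.6 = 0.19559; exp(−0.19559) = 0.82235.
P = 1030 × 0.82235 = 847.02 hPa.

P ≈ 847 hPa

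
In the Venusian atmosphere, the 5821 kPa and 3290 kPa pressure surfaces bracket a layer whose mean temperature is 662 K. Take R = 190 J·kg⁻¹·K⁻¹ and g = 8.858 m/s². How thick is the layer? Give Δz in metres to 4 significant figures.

Δz ≈ 8102 m

Hypsometric equation: Δz = (R T̄/g) ln(P₁/P₂).
R T̄/g = 190 × 662 / 8.858 = 14200 m.
ln(5821/3290) = ln(1.7693) = 0.57058.
Δz = 14200 × 0.57058 = 8102.2 m.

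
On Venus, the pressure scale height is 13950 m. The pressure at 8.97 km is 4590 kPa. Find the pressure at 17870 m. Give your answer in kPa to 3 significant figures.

P ≈ 2430 kPa

Between two levels, P₂ = P₁ exp(−Δz/H) with Δz = z₂ − z₁.
Δz = 17870 − 8970.0 = 8900.0 m; Δz/H = 8900.0/13950 = 0.63799.
P₂ = 4590 × exp(−0.63799) = 4590 × 0.52835 = 2425.1 kPa.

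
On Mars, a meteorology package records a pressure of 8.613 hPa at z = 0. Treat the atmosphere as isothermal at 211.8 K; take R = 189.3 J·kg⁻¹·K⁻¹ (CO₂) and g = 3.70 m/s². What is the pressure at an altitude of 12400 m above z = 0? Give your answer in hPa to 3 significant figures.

Scale height: H = RT/g = 189.3 × 211.8 / 3.70 = 10836 m.
Barometric formula: P = P₀ exp(−z/H).
z/H = 12400/10836 = 1.1443; exp(−1.1443) = 0.31845.
P = 8.613 × 0.31845 = 2.7428 hPa.

P ≈ 2.74 hPa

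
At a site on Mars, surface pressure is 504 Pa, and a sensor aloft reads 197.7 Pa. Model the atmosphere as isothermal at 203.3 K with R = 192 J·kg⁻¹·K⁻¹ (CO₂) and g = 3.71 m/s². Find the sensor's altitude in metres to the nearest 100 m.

z ≈ 9800 m

Scale height: H = RT/g = 192 × 203.3 / 3.71 = 10521 m.
Invert the barometric formula: z = H ln(P₀/P).
P₀/P = 504/197.7 = 2.5493; ln(2.5493) = 0.93582.
z = 10521 × 0.93582 = 9845.8 m.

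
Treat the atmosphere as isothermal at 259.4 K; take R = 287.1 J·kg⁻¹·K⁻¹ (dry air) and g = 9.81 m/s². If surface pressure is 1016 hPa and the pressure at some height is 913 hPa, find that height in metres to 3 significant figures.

z ≈ 811 m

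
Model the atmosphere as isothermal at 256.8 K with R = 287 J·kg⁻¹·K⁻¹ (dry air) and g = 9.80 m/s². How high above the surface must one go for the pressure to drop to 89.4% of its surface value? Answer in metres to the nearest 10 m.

z ≈ 840 m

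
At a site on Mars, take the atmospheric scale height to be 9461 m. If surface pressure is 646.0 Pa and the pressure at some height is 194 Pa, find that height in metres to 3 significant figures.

Invert the barometric formula: z = H ln(P₀/P).
P₀/P = 646.0/194 = 3.3299; ln(3.3299) = 1.2029.
z = 9461.0 × 1.2029 = 11381 m.

z ≈ 11400 m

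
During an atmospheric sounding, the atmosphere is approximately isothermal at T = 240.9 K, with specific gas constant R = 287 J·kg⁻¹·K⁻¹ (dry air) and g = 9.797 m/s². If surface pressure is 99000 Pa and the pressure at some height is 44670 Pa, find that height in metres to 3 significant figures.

z ≈ 5620 m

Scale height: H = RT/g = 287 × 240.9 / 9.797 = 7057.1 m.
Invert the barometric formula: z = H ln(P₀/P).
P₀/P = 99000/44670 = 2.2163; ln(2.2163) = 0.79584.
z = 7057.1 × 0.79584 = 5616.3 m.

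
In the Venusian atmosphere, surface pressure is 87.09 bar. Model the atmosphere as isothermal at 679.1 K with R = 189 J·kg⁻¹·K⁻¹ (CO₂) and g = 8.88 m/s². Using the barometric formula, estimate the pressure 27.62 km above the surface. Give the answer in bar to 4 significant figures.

Scale height: H = RT/g = 189 × 679.1 / 8.88 = 14454 m.
Barometric formula: P = P₀ exp(−z/H).
z/H = 27620/14454 = 1.9109; exp(−1.9109) = 0.14795.
P = 87.09 × 0.14795 = 12.885 bar.

P ≈ 12.88 bar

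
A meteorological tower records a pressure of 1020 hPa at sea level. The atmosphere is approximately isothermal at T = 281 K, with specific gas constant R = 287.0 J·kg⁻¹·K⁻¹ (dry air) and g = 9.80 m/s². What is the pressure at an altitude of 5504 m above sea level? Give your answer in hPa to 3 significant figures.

P ≈ 523 hPa

Scale height: H = RT/g = 287.0 × 281 / 9.80 = 8229.3 m.
Barometric formula: P = P₀ exp(−z/H).
z/H = 5504.0/8229.3 = 0.66883; exp(−0.66883) = 0.51231.
P = 1020 × 0.51231 = 522.56 hPa.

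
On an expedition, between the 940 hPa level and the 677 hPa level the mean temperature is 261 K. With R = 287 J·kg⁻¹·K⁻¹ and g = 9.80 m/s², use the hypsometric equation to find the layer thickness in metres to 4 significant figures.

Hypsometric equation: Δz = (R T̄/g) ln(P₁/P₂).
R T̄/g = 287 × 261 / 9.80 = 7643.6 m.
ln(940/677) = ln(1.3885) = 0.32822.
Δz = 7643.6 × 0.32822 = 2508.8 m.

Δz ≈ 2509 m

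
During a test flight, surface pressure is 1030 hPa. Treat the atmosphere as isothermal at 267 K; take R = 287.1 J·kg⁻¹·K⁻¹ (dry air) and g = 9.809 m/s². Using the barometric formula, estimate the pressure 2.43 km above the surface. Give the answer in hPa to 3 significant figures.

P ≈ 755 hPa

Scale height: H = RT/g = 287.1 × 267 / 9.809 = 7814.8 m.
Barometric formula: P = P₀ exp(−z/H).
z/H = 2430.0/7814.8 = 0.31095; exp(−0.31095) = 0.73275.
P = 1030 × 0.73275 = 754.73 hPa.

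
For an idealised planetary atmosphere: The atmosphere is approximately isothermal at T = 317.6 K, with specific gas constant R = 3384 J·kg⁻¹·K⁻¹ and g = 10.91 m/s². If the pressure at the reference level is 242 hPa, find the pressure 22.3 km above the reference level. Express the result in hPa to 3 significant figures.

P ≈ 193 hPa

Scale height: H = RT/g = 3384 × 317.6 / 10.91 = 98511 m.
Barometric formula: P = P₀ exp(−z/H).
z/H = 22300/98511 = 0.22637; exp(−0.22637) = 0.79742.
P = 242 × 0.79742 = 192.98 hPa.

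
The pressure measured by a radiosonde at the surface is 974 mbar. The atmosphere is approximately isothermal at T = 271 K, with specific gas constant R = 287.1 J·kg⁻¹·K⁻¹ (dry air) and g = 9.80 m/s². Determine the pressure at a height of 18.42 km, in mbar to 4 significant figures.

P ≈ 95.71 mbar

Scale height: H = RT/g = 287.1 × 271 / 9.80 = 7939.2 m.
Barometric formula: P = P₀ exp(−z/H).
z/H = 18420/7939.2 = 2.3201; exp(−2.3201) = 0.098264.
P = 974 × 0.098264 = 95.709 mbar.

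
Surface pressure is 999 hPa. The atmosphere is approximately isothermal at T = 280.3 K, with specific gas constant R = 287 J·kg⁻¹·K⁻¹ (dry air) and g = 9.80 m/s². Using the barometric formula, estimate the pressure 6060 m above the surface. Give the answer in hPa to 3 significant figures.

P ≈ 477 hPa

Scale height: H = RT/g = 287 × 280.3 / 9.80 = 8208.8 m.
Barometric formula: P = P₀ exp(−z/H).
z/H = 6060.0/8208.8 = 0.73823; exp(−0.73823) = 0.47796.
P = 999 × 0.47796 = 477.48 hPa.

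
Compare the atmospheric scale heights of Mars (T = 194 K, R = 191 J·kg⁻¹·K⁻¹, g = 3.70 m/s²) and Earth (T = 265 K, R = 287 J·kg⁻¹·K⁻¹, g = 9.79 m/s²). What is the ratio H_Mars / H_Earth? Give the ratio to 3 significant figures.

H = RT/g for each body.
H_Mars = 191 × 194 / 3.70 = 10015 m.
H_Earth = 287 × 265 / 9.79 = 7768.6 m.
H_Mars/H_Earth = 10015/7768.6 = 1.2892.

H_Mars/H_Earth ≈ 1.29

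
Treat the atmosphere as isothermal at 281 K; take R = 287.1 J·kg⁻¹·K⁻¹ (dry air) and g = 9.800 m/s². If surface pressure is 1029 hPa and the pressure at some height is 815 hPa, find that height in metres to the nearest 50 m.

Scale height: H = RT/g = 287.1 × 281 / 9.800 = 8232.2 m.
Invert the barometric formula: z = H ln(P₀/P).
P₀/P = 1029/815 = 1.2626; ln(1.2626) = 0.23317.
z = 8232.2 × 0.23317 = 1919.5 m.

z ≈ 1900 m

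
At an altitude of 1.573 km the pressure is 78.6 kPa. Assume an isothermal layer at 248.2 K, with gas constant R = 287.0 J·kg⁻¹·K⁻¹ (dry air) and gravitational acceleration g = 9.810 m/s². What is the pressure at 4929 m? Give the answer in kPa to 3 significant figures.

P ≈ 49.5 kPa

Scale height: H = RT/g = 287.0 × 248.2 / 9.810 = 7261.3 m.
Between two levels, P₂ = P₁ exp(−Δz/H) with Δz = z₂ − z₁.
Δz = 4929.0 − 1573.0 = 3356.0 m; Δz/H = 3356.0/7261.3 = 0.46218.
P₂ = 78.6 × exp(−0.46218) = 78.6 × 0.62991 = 49.511 kPa.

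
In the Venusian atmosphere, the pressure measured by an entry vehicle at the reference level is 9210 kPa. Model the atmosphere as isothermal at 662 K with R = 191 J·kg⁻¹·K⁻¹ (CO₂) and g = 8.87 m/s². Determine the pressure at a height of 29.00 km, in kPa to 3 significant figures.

P ≈ 1200 kPa

Scale height: H = RT/g = 191 × 662 / 8.87 = 14255 m.
Barometric formula: P = P₀ exp(−z/H).
z/H = 29000/14255 = 2.0344; exp(−2.0344) = 0.13076.
P = 9210 × 0.13076 = 1204.3 kPa.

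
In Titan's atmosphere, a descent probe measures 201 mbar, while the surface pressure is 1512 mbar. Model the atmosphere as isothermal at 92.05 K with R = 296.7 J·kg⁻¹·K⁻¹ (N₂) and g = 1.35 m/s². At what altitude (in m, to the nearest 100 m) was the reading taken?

z ≈ 40800 m

Scale height: H = RT/g = 296.7 × 92.05 / 1.35 = 20231 m.
Invert the barometric formula: z = H ln(P₀/P).
P₀/P = 1512/201 = 7.5224; ln(7.5224) = 2.0179.
z = 20231 × 2.0179 = 40824 m.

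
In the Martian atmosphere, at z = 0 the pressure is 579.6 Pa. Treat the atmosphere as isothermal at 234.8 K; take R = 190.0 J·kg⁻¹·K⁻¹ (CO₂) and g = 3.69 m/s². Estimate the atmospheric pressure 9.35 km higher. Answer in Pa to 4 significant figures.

P ≈ 267.5 Pa

Scale height: H = RT/g = 190.0 × 234.8 / 3.69 = 12090 m.
Barometric formula: P = P₀ exp(−z/H).
z/H = 9350.0/12090 = 0.77337; exp(−0.77337) = 0.46146.
P = 579.6 × 0.46146 = 267.46 Pa.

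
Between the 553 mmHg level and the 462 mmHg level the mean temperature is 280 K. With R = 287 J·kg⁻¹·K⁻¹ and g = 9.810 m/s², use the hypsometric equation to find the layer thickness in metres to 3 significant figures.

Hypsometric equation: Δz = (R T̄/g) ln(P₁/P₂).
R T̄/g = 287 × 280 / 9.810 = 8191.6 m.
ln(553/462) = ln(1.1970) = 0.17982.
Δz = 8191.6 × 0.17982 = 1473.0 m.

Δz ≈ 1470 m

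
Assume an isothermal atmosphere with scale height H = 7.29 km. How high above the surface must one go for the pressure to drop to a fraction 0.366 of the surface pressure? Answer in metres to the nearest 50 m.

z ≈ 7350 m

Set P/P₀ = exp(−z/H) = 0.366, so z = −H ln(0.366).
−ln(0.366) = 1.0051; z = 7290.0 × 1.0051 = 7327.2 m.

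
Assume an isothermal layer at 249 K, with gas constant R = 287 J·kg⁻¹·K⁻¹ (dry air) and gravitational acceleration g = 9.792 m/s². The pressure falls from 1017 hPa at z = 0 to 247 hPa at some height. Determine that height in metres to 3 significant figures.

z ≈ 10300 m

Scale height: H = RT/g = 287 × 249 / 9.792 = 7298.1 m.
Invert the barometric formula: z = H ln(P₀/P).
P₀/P = 1017/247 = 4.1174; ln(4.1174) = 1.4152.
z = 7298.1 × 1.4152 = 10328 m.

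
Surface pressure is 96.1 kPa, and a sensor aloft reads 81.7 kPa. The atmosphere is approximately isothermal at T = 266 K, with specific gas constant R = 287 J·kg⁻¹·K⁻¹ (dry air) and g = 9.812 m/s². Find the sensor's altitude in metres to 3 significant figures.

z ≈ 1260 m

Scale height: H = RT/g = 287 × 266 / 9.812 = 7780.5 m.
Invert the barometric formula: z = H ln(P₀/P).
P₀/P = 96.1/81.7 = 1.1763; ln(1.1763) = 0.16237.
z = 7780.5 × 0.16237 = 1263.3 m.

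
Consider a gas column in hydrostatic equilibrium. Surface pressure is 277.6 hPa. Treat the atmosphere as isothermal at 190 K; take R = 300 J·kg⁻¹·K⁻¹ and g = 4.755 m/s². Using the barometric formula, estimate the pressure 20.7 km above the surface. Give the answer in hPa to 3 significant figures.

Scale height: H = RT/g = 300 × 190 / 4.755 = 11987 m.
Barometric formula: P = P₀ exp(−z/H).
z/H = 20700/11987 = 1.7269; exp(−1.7269) = 0.17783.
P = 277.6 × 0.17783 = 49.366 hPa.

P ≈ 49.4 hPa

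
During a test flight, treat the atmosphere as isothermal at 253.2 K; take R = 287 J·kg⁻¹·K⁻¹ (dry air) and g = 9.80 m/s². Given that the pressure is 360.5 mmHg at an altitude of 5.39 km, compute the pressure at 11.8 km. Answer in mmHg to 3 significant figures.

P ≈ 152 mmHg

Scale height: H = RT/g = 287 × 253.2 / 9.80 = 7415.1 m.
Between two levels, P₂ = P₁ exp(−Δz/H) with Δz = z₂ − z₁.
Δz = 11800 − 5390.0 = 6410.0 m; Δz/H = 6410.0/7415.1 = 0.86445.
P₂ = 360.5 × exp(−0.86445) = 360.5 × 0.42128 = 151.87 mmHg.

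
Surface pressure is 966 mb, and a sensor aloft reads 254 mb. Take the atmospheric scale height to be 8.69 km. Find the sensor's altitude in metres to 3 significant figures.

Invert the barometric formula: z = H ln(P₀/P).
P₀/P = 966/254 = 3.8031; ln(3.8031) = 1.3358.
z = 8690.0 × 1.3358 = 11608 m.

z ≈ 11600 m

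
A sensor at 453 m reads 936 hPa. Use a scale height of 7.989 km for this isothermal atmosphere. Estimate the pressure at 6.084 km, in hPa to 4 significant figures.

Between two levels, P₂ = P₁ exp(−Δz/H) with Δz = z₂ − z₁.
Δz = 6084.0 − 453.00 = 5631.0 m; Δz/H = 5631.0/7989.0 = 0.70484.
P₂ = 936 × exp(−0.70484) = 936 × 0.49419 = 462.56 hPa.

P ≈ 462.6 hPa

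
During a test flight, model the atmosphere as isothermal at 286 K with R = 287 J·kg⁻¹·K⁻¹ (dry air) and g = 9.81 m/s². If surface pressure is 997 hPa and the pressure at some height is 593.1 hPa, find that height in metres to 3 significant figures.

Scale height: H = RT/g = 287 × 286 / 9.81 = 8367.2 m.
Invert the barometric formula: z = H ln(P₀/P).
P₀/P = 997/593.1 = 1.6810; ln(1.6810) = 0.51939.
z = 8367.2 × 0.51939 = 4345.8 m.

z ≈ 4350 m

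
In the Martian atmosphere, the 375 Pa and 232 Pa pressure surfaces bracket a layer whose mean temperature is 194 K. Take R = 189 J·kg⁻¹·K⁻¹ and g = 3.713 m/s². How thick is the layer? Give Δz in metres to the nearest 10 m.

Hypsometric equation: Δz = (R T̄/g) ln(P₁/P₂).
R T̄/g = 189 × 194 / 3.713 = 9875.0 m.
ln(375/232) = ln(1.6164) = 0.48020.
Δz = 9875.0 × 0.48020 = 4742.0 m.

Δz ≈ 4740 m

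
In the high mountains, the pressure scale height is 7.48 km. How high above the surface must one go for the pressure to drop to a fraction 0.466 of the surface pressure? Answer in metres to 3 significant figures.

Set P/P₀ = exp(−z/H) = 0.466, so z = −H ln(0.466).
−ln(0.466) = 0.76357; z = 7480.0 × 0.76357 = 5711.5 m.

z ≈ 5710 m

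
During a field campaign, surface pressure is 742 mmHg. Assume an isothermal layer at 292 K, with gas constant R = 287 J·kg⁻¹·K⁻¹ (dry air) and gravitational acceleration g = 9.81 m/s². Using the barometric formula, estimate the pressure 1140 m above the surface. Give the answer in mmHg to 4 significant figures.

P ≈ 649.3 mmHg

Scale height: H = RT/g = 287 × 292 / 9.81 = 8542.7 m.
Barometric formula: P = P₀ exp(−z/H).
z/H = 1140.0/8542.7 = 0.13345; exp(−0.13345) = 0.87507.
P = 742 × 0.87507 = 649.30 mmHg.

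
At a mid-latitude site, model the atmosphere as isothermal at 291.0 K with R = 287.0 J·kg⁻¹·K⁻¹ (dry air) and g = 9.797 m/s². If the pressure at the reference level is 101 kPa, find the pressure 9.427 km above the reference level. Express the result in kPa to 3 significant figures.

Scale height: H = RT/g = 287.0 × 291.0 / 9.797 = 8524.8 m.
Barometric formula: P = P₀ exp(−z/H).
z/H = 9427.0/8524.8 = 1.1058; exp(−1.1058) = 0.33095.
P = 101 × 0.33095 = 33.426 kPa.

P ≈ 33.4 kPa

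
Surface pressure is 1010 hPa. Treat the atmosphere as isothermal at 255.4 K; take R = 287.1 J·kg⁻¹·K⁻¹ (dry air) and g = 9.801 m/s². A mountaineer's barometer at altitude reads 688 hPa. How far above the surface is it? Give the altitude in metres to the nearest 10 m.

Scale height: H = RT/g = 287.1 × 255.4 / 9.801 = 7481.4 m.
Invert the barometric formula: z = H ln(P₀/P).
P₀/P = 1010/688 = 1.4680; ln(1.4680) = 0.38390.
z = 7481.4 × 0.38390 = 2872.1 m.

z ≈ 2870 m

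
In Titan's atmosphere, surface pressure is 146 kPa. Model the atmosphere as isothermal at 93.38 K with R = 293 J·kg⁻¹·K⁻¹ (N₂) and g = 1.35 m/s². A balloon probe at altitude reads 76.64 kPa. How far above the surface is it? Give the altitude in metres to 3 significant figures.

z ≈ 13100 m

Scale height: H = RT/g = 293 × 93.38 / 1.35 = 20267 m.
Invert the barometric formula: z = H ln(P₀/P).
P₀/P = 146/76.64 = 1.9050; ln(1.9050) = 0.64448.
z = 20267 × 0.64448 = 13062 m.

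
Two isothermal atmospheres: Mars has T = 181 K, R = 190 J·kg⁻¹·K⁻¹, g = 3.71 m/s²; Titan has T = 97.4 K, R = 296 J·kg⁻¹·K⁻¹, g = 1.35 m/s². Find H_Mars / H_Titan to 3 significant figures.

H = RT/g for each body.
H_Mars = 190 × 181 / 3.71 = 9269.5 m.
H_Titan = 296 × 97.4 / 1.35 = 21356 m.
H_Mars/H_Titan = 9269.5/21356 = 0.43405.

H_Mars/H_Titan ≈ 0.434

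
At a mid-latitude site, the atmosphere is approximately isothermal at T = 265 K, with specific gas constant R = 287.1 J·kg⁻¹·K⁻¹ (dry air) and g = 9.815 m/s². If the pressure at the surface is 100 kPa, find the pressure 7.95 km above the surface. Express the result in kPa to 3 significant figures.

P ≈ 35.9 kPa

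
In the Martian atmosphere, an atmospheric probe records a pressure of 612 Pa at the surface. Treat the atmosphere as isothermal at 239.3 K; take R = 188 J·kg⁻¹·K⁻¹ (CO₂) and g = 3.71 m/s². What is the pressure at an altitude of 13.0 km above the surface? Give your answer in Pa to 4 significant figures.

Scale height: H = RT/g = 188 × 239.3 / 3.71 = 12126 m.
Barometric formula: P = P₀ exp(−z/H).
z/H = 13000/12126 = 1.0721; exp(−1.0721) = 0.34229.
P = 612 × 0.34229 = 209.48 Pa.

P ≈ 209.5 Pa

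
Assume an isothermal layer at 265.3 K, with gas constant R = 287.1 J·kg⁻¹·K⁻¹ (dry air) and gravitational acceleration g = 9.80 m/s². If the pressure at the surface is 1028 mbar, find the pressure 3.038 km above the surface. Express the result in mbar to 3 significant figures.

P ≈ 695 mbar

Scale height: H = RT/g = 287.1 × 265.3 / 9.80 = 7772.2 m.
Barometric formula: P = P₀ exp(−z/H).
z/H = 3038.0/7772.2 = 0.39088; exp(−0.39088) = 0.67646.
P = 1028 × 0.67646 = 695.40 mbar.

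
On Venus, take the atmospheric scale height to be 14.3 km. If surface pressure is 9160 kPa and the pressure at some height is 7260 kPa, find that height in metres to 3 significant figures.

Invert the barometric formula: z = H ln(P₀/P).
P₀/P = 9160/7260 = 1.2617; ln(1.2617) = 0.23246.
z = 14300 × 0.23246 = 3324.2 m.

z ≈ 3320 m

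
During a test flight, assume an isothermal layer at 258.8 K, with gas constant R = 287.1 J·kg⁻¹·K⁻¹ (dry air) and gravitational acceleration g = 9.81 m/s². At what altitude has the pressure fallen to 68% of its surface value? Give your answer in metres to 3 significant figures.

z ≈ 2920 m

Scale height: H = RT/g = 287.1 × 258.8 / 9.81 = 7574.1 m.
Set P/P₀ = exp(−z/H) = 0.68, so z = −H ln(0.68).
−ln(0.68) = 0.38566; z = 7574.1 × 0.38566 = 2921.0 m.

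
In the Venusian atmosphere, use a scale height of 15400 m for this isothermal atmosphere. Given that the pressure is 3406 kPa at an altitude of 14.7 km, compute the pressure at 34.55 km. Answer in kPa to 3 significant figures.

P ≈ 939 kPa

Between two levels, P₂ = P₁ exp(−Δz/H) with Δz = z₂ − z₁.
Δz = 34550 − 14700 = 19850 m; Δz/H = 19850/15400 = 1.2890.
P₂ = 3406 × exp(−1.2890) = 3406 × 0.27555 = 938.52 kPa.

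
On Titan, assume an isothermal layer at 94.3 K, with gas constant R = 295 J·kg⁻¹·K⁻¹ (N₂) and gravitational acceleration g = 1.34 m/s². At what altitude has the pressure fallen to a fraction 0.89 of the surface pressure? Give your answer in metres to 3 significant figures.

Scale height: H = RT/g = 295 × 94.3 / 1.34 = 20760 m.
Set P/P₀ = exp(−z/H) = 0.89, so z = −H ln(0.89).
−ln(0.89) = 0.11653; z = 20760 × 0.11653 = 2419.2 m.

z ≈ 2420 m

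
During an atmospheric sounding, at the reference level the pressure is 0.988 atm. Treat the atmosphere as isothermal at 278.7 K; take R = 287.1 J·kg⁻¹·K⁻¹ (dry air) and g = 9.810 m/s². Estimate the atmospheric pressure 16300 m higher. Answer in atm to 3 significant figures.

Scale height: H = RT/g = 287.1 × 278.7 / 9.810 = 8156.4 m.
Barometric formula: P = P₀ exp(−z/H).
z/H = 16300/8156.4 = 1.9984; exp(−1.9984) = 0.13555.
P = 0.988 × 0.13555 = 0.13392 atm.

P ≈ 0.134 atm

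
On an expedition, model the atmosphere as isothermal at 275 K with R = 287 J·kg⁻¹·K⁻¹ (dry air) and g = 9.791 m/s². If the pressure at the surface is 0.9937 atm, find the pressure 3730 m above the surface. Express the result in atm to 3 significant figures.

P ≈ 0.626 atm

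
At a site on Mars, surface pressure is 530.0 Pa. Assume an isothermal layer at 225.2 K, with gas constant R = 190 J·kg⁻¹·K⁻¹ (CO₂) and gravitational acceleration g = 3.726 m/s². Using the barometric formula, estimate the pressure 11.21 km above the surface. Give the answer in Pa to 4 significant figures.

Scale height: H = RT/g = 190 × 225.2 / 3.726 = 11484 m.
Barometric formula: P = P₀ exp(−z/H).
z/H = 11210/11484 = 0.97614; exp(−0.97614) = 0.37676.
P = 530.0 × 0.37676 = 199.68 Pa.

P ≈ 199.7 Pa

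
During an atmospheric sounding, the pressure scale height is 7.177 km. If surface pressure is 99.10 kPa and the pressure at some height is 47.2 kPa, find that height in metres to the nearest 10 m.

z ≈ 5320 m

Invert the barometric formula: z = H ln(P₀/P).
P₀/P = 99.10/47.2 = 2.0996; ln(2.0996) = 0.74175.
z = 7177.0 × 0.74175 = 5323.5 m.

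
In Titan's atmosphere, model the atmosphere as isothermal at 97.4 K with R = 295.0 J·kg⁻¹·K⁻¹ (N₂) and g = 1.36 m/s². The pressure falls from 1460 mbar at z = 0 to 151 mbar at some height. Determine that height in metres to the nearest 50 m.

z ≈ 47950 m

Scale height: H = RT/g = 295.0 × 97.4 / 1.36 = 21127 m.
Invert the barometric formula: z = H ln(P₀/P).
P₀/P = 1460/151 = 9.6689; ln(9.6689) = 2.2689.
z = 21127 × 2.2689 = 47935 m.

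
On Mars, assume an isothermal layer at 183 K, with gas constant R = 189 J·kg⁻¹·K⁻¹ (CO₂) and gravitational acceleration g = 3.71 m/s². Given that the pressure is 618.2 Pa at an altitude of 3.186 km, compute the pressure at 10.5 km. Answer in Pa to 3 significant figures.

Scale height: H = RT/g = 189 × 183 / 3.71 = 9322.6 m.
Between two levels, P₂ = P₁ exp(−Δz/H) with Δz = z₂ − z₁.
Δz = 10500 − 3186.0 = 7314.0 m; Δz/H = 7314.0/9322.6 = 0.78455.
P₂ = 618.2 × exp(−0.78455) = 618.2 × 0.45633 = 282.10 Pa.

P ≈ 282 Pa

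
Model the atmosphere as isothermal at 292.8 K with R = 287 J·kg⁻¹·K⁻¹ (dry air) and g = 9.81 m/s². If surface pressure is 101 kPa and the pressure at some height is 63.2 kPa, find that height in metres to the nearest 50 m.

z ≈ 4000 m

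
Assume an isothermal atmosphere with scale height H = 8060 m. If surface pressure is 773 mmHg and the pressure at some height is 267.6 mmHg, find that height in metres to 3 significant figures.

Invert the barometric formula: z = H ln(P₀/P).
P₀/P = 773/267.6 = 2.8886; ln(2.8886) = 1.0608.
z = 8060.0 × 1.0608 = 8550.0 m.

z ≈ 8550 m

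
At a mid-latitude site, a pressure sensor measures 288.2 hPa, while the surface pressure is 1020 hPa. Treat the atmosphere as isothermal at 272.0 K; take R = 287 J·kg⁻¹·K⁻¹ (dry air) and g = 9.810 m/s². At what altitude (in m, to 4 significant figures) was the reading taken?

z ≈ 10060 m

Scale height: H = RT/g = 287 × 272.0 / 9.810 = 7957.6 m.
Invert the barometric formula: z = H ln(P₀/P).
P₀/P = 1020/288.2 = 3.5392; ln(3.5392) = 1.2639.
z = 7957.6 × 1.2639 = 10058 m.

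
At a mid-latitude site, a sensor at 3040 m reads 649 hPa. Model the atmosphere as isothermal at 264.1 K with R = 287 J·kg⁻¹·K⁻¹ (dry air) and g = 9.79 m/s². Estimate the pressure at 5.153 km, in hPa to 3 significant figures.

Scale height: H = RT/g = 287 × 264.1 / 9.79 = 7742.3 m.
Between two levels, P₂ = P₁ exp(−Δz/H) with Δz = z₂ − z₁.
Δz = 5153.0 − 3040.0 = 2113.0 m; Δz/H = 2113.0/7742.3 = 0.27292.
P₂ = 649 × exp(−0.27292) = 649 × 0.76115 = 493.99 hPa.

P ≈ 494 hPa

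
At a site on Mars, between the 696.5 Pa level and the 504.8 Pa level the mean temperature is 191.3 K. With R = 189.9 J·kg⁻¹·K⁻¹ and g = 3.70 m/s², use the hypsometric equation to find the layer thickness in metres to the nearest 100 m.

Δz ≈ 3200 m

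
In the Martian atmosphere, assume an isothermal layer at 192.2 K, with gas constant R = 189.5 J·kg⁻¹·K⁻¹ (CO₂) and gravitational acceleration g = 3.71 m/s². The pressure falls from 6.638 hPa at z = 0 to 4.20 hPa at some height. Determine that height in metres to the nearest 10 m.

Scale height: H = RT/g = 189.5 × 192.2 / 3.71 = 9817.2 m.
Invert the barometric formula: z = H ln(P₀/P).
P₀/P = 6.638/4.20 = 1.5805; ln(1.5805) = 0.45774.
z = 9817.2 × 0.45774 = 4493.7 m.

z ≈ 4490 m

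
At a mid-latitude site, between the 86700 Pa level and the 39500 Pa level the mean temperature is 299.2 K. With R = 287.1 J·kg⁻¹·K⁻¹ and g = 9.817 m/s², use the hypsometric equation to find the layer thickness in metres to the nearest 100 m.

Hypsometric equation: Δz = (R T̄/g) ln(P₁/P₂).
R T̄/g = 287.1 × 299.2 / 9.817 = 8750.2 m.
ln(86700/39500) = ln(2.1949) = 0.78614.
Δz = 8750.2 × 0.78614 = 6878.9 m.

Δz ≈ 6900 m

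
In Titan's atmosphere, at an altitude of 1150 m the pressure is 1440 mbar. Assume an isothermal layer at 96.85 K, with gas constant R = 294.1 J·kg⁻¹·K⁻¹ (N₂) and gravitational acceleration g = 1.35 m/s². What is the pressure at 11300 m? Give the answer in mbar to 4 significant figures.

Scale height: H = RT/g = 294.1 × 96.85 / 1.35 = 21099 m.
Between two levels, P₂ = P₁ exp(−Δz/H) with Δz = z₂ − z₁.
Δz = 11300 − 1150.0 = 10150 m; Δz/H = 10150/21099 = 0.48107.
P₂ = 1440 × exp(−0.48107) = 1440 × 0.61812 = 890.09 mbar.

P ≈ 890.1 mbar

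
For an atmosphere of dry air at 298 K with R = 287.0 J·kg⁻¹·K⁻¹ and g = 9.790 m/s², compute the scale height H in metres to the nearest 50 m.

H ≈ 8750 m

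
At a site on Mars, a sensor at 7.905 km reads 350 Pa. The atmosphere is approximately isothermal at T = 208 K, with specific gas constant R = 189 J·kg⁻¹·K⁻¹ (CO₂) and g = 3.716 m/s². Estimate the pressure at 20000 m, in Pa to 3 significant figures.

Scale height: H = RT/g = 189 × 208 / 3.716 = 10579 m.
Between two levels, P₂ = P₁ exp(−Δz/H) with Δz = z₂ − z₁.
Δz = 20000 − 7905.0 = 12095 m; Δz/H = 12095/10579 = 1.1433.
P₂ = 350 × exp(−1.1433) = 350 × 0.31877 = 111.57 Pa.

P ≈ 112 Pa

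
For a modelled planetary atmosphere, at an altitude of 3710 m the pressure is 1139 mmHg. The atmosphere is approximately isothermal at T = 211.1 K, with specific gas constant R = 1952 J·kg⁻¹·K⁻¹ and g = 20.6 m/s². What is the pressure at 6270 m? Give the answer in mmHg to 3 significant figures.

P ≈ 1000 mmHg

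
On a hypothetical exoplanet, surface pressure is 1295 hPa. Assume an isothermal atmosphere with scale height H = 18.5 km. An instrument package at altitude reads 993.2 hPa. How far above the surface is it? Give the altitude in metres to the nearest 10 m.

Invert the barometric formula: z = H ln(P₀/P).
P₀/P = 1295/993.2 = 1.3039; ln(1.3039) = 0.26536.
z = 18500 × 0.26536 = 4909.2 m.

z ≈ 4910 m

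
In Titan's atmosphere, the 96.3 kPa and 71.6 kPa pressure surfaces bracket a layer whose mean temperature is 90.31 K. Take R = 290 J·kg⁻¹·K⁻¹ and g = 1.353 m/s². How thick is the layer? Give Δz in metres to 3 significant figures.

Δz ≈ 5740 m

Hypsometric equation: Δz = (R T̄/g) ln(P₁/P₂).
R T̄/g = 290 × 90.31 / 1.353 = 19357 m.
ln(96.3/71.6) = ln(1.3450) = 0.29639.
Δz = 19357 × 0.29639 = 5737.2 m.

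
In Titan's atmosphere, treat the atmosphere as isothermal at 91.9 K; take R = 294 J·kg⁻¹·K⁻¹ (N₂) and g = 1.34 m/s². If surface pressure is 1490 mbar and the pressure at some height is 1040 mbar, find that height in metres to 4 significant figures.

z ≈ 7250 m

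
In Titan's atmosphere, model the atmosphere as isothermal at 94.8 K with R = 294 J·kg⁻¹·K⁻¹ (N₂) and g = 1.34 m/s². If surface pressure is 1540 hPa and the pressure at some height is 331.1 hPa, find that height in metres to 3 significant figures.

z ≈ 32000 m

Scale height: H = RT/g = 294 × 94.8 / 1.34 = 20799 m.
Invert the barometric formula: z = H ln(P₀/P).
P₀/P = 1540/331.1 = 4.6512; ln(4.6512) = 1.5371.
z = 20799 × 1.5371 = 31970 m.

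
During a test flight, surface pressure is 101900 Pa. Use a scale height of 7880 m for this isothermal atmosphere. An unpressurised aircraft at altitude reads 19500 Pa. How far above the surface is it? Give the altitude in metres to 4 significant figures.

z ≈ 13030 m

Invert the barometric formula: z = H ln(P₀/P).
P₀/P = 101900/19500 = 5.2256; ln(5.2256) = 1.6536.
z = 7880.0 × 1.6536 = 13030 m.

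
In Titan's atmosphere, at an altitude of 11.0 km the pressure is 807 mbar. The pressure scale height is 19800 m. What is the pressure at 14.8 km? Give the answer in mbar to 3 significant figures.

Between two levels, P₂ = P₁ exp(−Δz/H) with Δz = z₂ − z₁.
Δz = 14800 − 11000 = 3800.0 m; Δz/H = 3800.0/19800 = 0.19192.
P₂ = 807 × exp(−0.19192) = 807 × 0.82537 = 666.07 mbar.

P ≈ 666 mbar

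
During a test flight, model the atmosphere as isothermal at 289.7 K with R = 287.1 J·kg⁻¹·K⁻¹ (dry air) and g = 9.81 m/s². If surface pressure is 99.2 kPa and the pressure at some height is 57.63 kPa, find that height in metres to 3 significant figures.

z ≈ 4600 m

Scale height: H = RT/g = 287.1 × 289.7 / 9.81 = 8478.4 m.
Invert the barometric formula: z = H ln(P₀/P).
P₀/P = 99.2/57.63 = 1.7213; ln(1.7213) = 0.54308.
z = 8478.4 × 0.54308 = 4604.4 m.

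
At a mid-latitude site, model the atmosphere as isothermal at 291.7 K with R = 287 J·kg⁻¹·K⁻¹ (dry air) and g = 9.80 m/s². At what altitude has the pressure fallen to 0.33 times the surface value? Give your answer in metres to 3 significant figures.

Scale height: H = RT/g = 287 × 291.7 / 9.80 = 8542.6 m.
Set P/P₀ = exp(−z/H) = 0.33, so z = −H ln(0.33).
−ln(0.33) = 1.1087; z = 8542.6 × 1.1087 = 9471.2 m.

z ≈ 9470 m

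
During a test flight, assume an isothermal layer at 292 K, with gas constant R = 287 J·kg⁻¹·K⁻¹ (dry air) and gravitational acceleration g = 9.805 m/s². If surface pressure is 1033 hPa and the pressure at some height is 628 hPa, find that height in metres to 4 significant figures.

Scale height: H = RT/g = 287 × 292 / 9.805 = 8547.1 m.
Invert the barometric formula: z = H ln(P₀/P).
P₀/P = 1033/628 = 1.6449; ln(1.6449) = 0.49768.
z = 8547.1 × 0.49768 = 4253.7 m.

z ≈ 4254 m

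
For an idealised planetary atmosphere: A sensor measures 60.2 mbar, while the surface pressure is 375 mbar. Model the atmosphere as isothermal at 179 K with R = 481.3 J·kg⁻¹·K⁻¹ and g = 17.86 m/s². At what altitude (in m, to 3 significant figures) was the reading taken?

z ≈ 8820 m

Scale height: H = RT/g = 481.3 × 179 / 17.86 = 4823.8 m.
Invert the barometric formula: z = H ln(P₀/P).
P₀/P = 375/60.2 = 6.2292; ln(6.2292) = 1.8292.
z = 4823.8 × 1.8292 = 8823.7 m.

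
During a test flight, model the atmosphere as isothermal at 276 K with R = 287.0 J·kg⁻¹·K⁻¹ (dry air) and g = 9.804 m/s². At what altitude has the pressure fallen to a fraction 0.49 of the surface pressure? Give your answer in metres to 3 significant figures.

z ≈ 5760 m

Scale height: H = RT/g = 287.0 × 276 / 9.804 = 8079.6 m.
Set P/P₀ = exp(−z/H) = 0.49, so z = −H ln(0.49).
−ln(0.49) = 0.71335; z = 8079.6 × 0.71335 = 5763.6 m.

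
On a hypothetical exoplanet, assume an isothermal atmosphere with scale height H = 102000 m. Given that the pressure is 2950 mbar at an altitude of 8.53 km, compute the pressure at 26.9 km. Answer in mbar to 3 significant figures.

P ≈ 2460 mbar

Between two levels, P₂ = P₁ exp(−Δz/H) with Δz = z₂ − z₁.
Δz = 26900 − 8530.0 = 18370 m; Δz/H = 18370/102000 = 0.18010.
P₂ = 2950 × exp(−0.18010) = 2950 × 0.83519 = 2463.8 mbar.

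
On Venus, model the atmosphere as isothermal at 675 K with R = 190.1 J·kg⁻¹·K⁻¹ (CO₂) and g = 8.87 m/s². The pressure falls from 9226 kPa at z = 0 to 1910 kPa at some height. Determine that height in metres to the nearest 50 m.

Scale height: H = RT/g = 190.1 × 675 / 8.87 = 14466 m.
Invert the barometric formula: z = H ln(P₀/P).
P₀/P = 9226/1910 = 4.8304; ln(4.8304) = 1.5749.
z = 14466 × 1.5749 = 22783 m.

z ≈ 22800 m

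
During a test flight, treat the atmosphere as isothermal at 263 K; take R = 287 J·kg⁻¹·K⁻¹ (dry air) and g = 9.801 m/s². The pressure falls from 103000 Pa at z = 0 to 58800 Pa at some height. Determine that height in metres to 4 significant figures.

z ≈ 4317 m

Scale height: H = RT/g = 287 × 263 / 9.801 = 7701.4 m.
Invert the barometric formula: z = H ln(P₀/P).
P₀/P = 103000/58800 = 1.7517; ln(1.7517) = 0.56059.
z = 7701.4 × 0.56059 = 4317.3 m.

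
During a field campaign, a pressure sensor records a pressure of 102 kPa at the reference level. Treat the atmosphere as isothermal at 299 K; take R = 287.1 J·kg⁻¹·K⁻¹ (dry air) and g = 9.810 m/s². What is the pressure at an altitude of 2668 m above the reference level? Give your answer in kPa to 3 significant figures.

P ≈ 75.2 kPa

Scale height: H = RT/g = 287.1 × 299 / 9.810 = 8750.6 m.
Barometric formula: P = P₀ exp(−z/H).
z/H = 2668.0/8750.6 = 0.30489; exp(−0.30489) = 0.73720.
P = 102 × 0.73720 = 75.194 kPa.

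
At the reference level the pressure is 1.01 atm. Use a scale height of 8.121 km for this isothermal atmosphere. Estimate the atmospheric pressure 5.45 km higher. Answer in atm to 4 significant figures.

Barometric formula: P = P₀ exp(−z/H).
z/H = 5450.0/8121.0 = 0.67110; exp(−0.67110) = 0.51115.
P = 1.01 × 0.51115 = 0.51626 atm.

P ≈ 0.5163 atm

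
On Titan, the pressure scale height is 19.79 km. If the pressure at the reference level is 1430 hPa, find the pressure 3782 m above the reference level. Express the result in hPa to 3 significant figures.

P ≈ 1180 hPa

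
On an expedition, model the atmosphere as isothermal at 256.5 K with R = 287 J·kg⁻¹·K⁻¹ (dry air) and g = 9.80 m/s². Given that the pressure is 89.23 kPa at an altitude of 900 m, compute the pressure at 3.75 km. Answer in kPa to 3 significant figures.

P ≈ 61.1 kPa

Scale height: H = RT/g = 287 × 256.5 / 9.80 = 7511.8 m.
Between two levels, P₂ = P₁ exp(−Δz/H) with Δz = z₂ − z₁.
Δz = 3750.0 − 900.00 = 2850.0 m; Δz/H = 2850.0/7511.8 = 0.37940.
P₂ = 89.23 × exp(−0.37940) = 89.23 × 0.68427 = 61.057 kPa.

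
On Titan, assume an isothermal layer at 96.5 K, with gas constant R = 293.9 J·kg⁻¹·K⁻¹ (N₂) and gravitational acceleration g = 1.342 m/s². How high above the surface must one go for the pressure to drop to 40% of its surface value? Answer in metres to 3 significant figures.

Scale height: H = RT/g = 293.9 × 96.5 / 1.342 = 21134 m.
Set P/P₀ = exp(−z/H) = 0.4, so z = −H ln(0.4).
−ln(0.4) = 0.91629; z = 21134 × 0.91629 = 19365 m.

z ≈ 19400 m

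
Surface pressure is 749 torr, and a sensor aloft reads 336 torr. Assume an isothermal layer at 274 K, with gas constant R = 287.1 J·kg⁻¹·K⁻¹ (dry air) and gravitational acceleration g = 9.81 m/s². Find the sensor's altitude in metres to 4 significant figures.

Scale height: H = RT/g = 287.1 × 274 / 9.81 = 8018.9 m.
Invert the barometric formula: z = H ln(P₀/P).
P₀/P = 749/336 = 2.2292; ln(2.2292) = 0.80164.
z = 8018.9 × 0.80164 = 6428.3 m.

z ≈ 6428 m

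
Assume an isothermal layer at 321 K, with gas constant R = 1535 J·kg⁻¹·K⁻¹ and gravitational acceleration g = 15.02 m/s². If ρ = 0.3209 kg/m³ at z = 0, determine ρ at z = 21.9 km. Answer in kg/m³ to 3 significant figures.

ρ ≈ 0.165 kg/m³

Scale height: H = RT/g = 1535 × 321 / 15.02 = 32805 m.
In an isothermal atmosphere, density decays like pressure: ρ = ρ₀ exp(−z/H).
z/H = 21900/32805 = 0.66758; exp(−0.66758) = 0.51295.
ρ = 0.3209 × 0.51295 = 0.16461 kg/m³.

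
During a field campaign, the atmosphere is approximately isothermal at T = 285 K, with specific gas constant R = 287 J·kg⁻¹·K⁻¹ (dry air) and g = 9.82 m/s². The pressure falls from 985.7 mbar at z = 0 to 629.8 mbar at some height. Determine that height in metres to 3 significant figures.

z ≈ 3730 m

Scale height: H = RT/g = 287 × 285 / 9.82 = 8329.4 m.
Invert the barometric formula: z = H ln(P₀/P).
P₀/P = 985.7/629.8 = 1.5651; ln(1.5651) = 0.44795.
z = 8329.4 × 0.44795 = 3731.2 m.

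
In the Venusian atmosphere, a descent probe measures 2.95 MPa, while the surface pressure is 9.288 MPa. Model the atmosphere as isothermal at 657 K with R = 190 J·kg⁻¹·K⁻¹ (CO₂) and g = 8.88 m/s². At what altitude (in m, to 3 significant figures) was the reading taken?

z ≈ 16100 m

Scale height: H = RT/g = 190 × 657 / 8.88 = 14057 m.
Invert the barometric formula: z = H ln(P₀/P).
P₀/P = 9.288/2.95 = 3.1485; ln(3.1485) = 1.1469.
z = 14057 × 1.1469 = 16122 m.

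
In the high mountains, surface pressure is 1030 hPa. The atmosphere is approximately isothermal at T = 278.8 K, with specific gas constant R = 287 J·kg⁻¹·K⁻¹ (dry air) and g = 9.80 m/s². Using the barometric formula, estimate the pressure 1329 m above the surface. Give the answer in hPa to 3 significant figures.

P ≈ 875 hPa

Scale height: H = RT/g = 287 × 278.8 / 9.80 = 8164.9 m.
Barometric formula: P = P₀ exp(−z/H).
z/H = 1329.0/8164.9 = 0.16277; exp(−0.16277) = 0.84979.
P = 1030 × 0.84979 = 875.28 hPa.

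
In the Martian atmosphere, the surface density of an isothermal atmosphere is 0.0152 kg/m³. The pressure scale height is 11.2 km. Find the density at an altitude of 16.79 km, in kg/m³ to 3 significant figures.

In an isothermal atmosphere, density decays like pressure: ρ = ρ₀ exp(−z/H).
z/H = 16790/11200 = 1.4991; exp(−1.4991) = 0.22333.
ρ = 0.0152 × 0.22333 = 0.0033946 kg/m³.

ρ ≈ 0.00339 kg/m³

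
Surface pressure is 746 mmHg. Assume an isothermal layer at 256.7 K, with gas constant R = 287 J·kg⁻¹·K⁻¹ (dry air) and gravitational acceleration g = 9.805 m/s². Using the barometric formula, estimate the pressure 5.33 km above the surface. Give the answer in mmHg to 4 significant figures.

P ≈ 367.0 mmHg

Scale height: H = RT/g = 287 × 256.7 / 9.805 = 7513.8 m.
Barometric formula: P = P₀ exp(−z/H).
z/H = 5330.0/7513.8 = 0.70936; exp(−0.70936) = 0.49196.
P = 746 × 0.49196 = 367.00 mmHg.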